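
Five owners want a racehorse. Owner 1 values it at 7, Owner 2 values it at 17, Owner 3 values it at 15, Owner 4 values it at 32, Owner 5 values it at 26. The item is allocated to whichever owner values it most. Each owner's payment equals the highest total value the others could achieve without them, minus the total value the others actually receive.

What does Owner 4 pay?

Owner 4 has the highest value and receives the item.
Without Owner 4, the item would go to the next-highest value, 26, so the others could achieve 26.
With Owner 4 present and winning, the others receive nothing, so their total is 0.
Payment = 26 - 0 = 26.

26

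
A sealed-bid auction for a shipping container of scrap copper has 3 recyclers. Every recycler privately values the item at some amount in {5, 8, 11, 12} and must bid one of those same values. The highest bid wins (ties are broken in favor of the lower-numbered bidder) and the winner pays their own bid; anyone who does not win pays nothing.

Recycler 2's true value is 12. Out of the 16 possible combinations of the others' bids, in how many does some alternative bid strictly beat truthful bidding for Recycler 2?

6

Others bid (5, 5): truth gives 0; bid 8 gives 4 > 0. Violating.
Others bid (5, 8): truth gives 0; bid 8 gives 4 > 0. Violating.
Others bid (5, 11): truth gives 0; bid 11 gives 1 > 0. Violating.
Others bid (8, 5): truth gives 0; bid 11 gives 1 > 0. Violating.
Others bid (5, 12): truth gives 0; no alternative beats it.
Others bid (8, 12): truth gives 0; no alternative beats it.
(Checking all 16 profiles: 6 have a profitable deviation, 10 do not.)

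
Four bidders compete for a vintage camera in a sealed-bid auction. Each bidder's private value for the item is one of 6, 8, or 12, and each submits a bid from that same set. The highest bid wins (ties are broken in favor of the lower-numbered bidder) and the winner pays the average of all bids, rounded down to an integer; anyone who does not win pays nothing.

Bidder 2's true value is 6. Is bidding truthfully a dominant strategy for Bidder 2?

Check each profile of the others' bids and compare truth against every alternative bid.
Others bid (6, 6, 8): truth gives 0, best alternative gives -1.
Others bid (6, 8, 6): truth gives 0, best alternative gives -1.
Others bid (6, 8, 8): truth gives 0, best alternative gives -1.
Others bid (6, 6, 6): truth gives 0, best alternative gives 0.
Others bid (6, 6, 12): truth gives 0, best alternative gives 0.
Others bid (6, 8, 12): truth gives 0, best alternative gives 0.
(Remaining 21 profiles checked similarly; truth is weakly best in each.)
In every case the truthful bid is at least as good as any alternative, so it is a dominant strategy.

Yes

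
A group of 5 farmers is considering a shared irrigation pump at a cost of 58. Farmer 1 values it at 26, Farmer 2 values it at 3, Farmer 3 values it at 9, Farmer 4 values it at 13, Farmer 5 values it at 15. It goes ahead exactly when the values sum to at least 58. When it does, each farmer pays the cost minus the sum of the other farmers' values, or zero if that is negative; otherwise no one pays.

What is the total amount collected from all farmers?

Total value 66 ≥ cost 58, so it is built.
Farmer 1: others sum to 40; max(0, 58 - 40) = 18.
Farmer 2: others sum to 63; max(0, 58 - 63) = 0.
Farmer 3: others sum to 57; max(0, 58 - 57) = 1.
Farmer 4: others sum to 53; max(0, 58 - 53) = 5.
Farmer 5: others sum to 51; max(0, 58 - 51) = 7.
Total collected = 18 + 0 + 1 + 5 + 7 = 31.

31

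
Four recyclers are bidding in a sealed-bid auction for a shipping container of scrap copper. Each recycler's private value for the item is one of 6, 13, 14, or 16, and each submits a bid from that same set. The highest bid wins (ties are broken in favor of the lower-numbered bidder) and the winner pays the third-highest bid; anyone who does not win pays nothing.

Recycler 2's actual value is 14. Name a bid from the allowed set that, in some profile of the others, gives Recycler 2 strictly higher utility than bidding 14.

16

Suppose Recycler 1 bids 6, Recycler 3 bids 6 and Recycler 4 bids 16.
Bid 14: loses, pays 0, utility 0.
Bid 16: wins, pays 6, utility 14 - 6 = 8.
So bidding 16 beats truth here (8 > 0).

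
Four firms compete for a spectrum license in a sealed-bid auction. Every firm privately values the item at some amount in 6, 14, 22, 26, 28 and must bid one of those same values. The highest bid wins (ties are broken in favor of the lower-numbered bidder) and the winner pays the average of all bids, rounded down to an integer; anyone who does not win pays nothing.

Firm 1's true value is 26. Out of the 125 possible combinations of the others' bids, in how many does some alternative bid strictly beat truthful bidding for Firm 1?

72

Others bid (6, 6, 6): truth gives 15; bid 6 gives 20 > 15. Violating.
Others bid (6, 6, 14): truth gives 13; bid 14 gives 16 > 13. Violating.
Others bid (6, 6, 22): truth gives 11; bid 22 gives 12 > 11. Violating.
Others bid (6, 6, 28): truth gives 0; bid 28 gives 9 > 0. Violating.
Others bid (6, 6, 26): truth gives 10; no alternative beats it.
Others bid (6, 14, 26): truth gives 8; no alternative beats it.
(Checking all 125 profiles: 72 have a profitable deviation, 53 do not.)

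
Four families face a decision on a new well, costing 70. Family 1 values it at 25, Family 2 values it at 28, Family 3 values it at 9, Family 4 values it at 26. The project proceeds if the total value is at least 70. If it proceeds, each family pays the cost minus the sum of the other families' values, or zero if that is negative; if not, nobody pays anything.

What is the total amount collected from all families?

Total value 88 ≥ cost 70, so it is built.
Family 1: others sum to 63; max(0, 70 - 63) = 7.
Family 2: others sum to 60; max(0, 70 - 60) = 10.
Family 3: others sum to 79; max(0, 70 - 79) = 0.
Family 4: others sum to 62; max(0, 70 - 62) = 8.
Total collected = 7 + 10 + 0 + 8 = 25.

25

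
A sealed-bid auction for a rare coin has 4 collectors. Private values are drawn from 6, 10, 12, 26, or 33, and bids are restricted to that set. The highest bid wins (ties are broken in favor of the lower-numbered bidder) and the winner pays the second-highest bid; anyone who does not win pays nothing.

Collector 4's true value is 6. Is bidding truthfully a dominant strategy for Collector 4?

Yes

Check each profile of the others' bids and compare truth against every alternative bid.
Others bid (6, 6, 6): truth gives 0, best alternative gives 0.
Others bid (6, 6, 10): truth gives 0, best alternative gives 0.
Others bid (6, 6, 12): truth gives 0, best alternative gives 0.
Others bid (6, 6, 26): truth gives 0, best alternative gives 0.
Others bid (6, 6, 33): truth gives 0, best alternative gives 0.
Others bid (6, 10, 6): truth gives 0, best alternative gives 0.
(Remaining 119 profiles checked similarly; truth is weakly best in each.)
In every case the truthful bid is at least as good as any alternative, so it is a dominant strategy.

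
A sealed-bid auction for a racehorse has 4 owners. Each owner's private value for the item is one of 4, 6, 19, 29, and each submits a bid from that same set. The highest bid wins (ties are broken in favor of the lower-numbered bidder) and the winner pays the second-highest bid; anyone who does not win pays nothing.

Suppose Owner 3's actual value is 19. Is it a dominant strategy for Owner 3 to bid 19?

Check each profile of the others' bids and compare truth against every alternative bid.
Others bid (4, 4, 4): truth gives 15, best alternative gives 15.
Others bid (4, 4, 6): truth gives 13, best alternative gives 13.
Others bid (4, 6, 4): truth gives 13, best alternative gives 13.
Others bid (4, 6, 6): truth gives 13, best alternative gives 13.
Others bid (6, 4, 4): truth gives 13, best alternative gives 13.
Others bid (6, 4, 6): truth gives 13, best alternative gives 13.
(Remaining 58 profiles checked similarly; truth is weakly best in each.)
In every case the truthful bid is at least as good as any alternative, so it is a dominant strategy.

Yes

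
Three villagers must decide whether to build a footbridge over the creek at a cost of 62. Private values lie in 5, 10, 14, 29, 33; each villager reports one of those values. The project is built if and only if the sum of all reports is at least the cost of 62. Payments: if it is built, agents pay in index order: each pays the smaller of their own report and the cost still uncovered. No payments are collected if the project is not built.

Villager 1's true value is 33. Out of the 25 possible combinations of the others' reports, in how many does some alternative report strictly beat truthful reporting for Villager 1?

Others report (5, 29): truth gives 0; report 29 gives 4 > 0. Violating.
Others report (5, 33): truth gives 0; report 29 gives 4 > 0. Violating.
Others report (10, 29): truth gives 0; report 29 gives 4 > 0. Violating.
Others report (10, 33): truth gives 0; report 29 gives 4 > 0. Violating.
Others report (5, 5): truth gives 0; no alternative beats it.
Others report (5, 10): truth gives 0; no alternative beats it.
(Checking all 25 profiles: 16 have a profitable deviation, 9 do not.)

16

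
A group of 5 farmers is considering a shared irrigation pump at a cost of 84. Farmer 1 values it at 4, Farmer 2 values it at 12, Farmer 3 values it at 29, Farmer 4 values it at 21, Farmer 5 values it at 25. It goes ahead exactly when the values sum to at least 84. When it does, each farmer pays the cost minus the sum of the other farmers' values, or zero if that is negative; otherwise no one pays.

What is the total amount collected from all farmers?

59

Total value 91 ≥ cost 84, so it is built.
Farmer 1: others sum to 87; max(0, 84 - 87) = 0.
Farmer 2: others sum to 79; max(0, 84 - 79) = 5.
Farmer 3: others sum to 62; max(0, 84 - 62) = 22.
Farmer 4: others sum to 70; max(0, 84 - 70) = 14.
Farmer 5: others sum to 66; max(0, 84 - 66) = 18.
Total collected = 0 + 5 + 22 + 14 + 18 = 59.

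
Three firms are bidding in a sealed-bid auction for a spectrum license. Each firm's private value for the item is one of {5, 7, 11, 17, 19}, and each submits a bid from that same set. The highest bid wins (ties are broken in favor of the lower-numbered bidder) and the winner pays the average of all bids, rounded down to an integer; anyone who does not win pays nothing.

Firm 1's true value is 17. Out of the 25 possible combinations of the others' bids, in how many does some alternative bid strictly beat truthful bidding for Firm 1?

Others bid (5, 5): truth gives 8; bid 5 gives 12 > 8. Violating.
Others bid (5, 7): truth gives 8; bid 7 gives 11 > 8. Violating.
Others bid (5, 11): truth gives 6; bid 11 gives 8 > 6. Violating.
Others bid (5, 19): truth gives 0; bid 19 gives 3 > 0. Violating.
Others bid (5, 17): truth gives 4; no alternative beats it.
Others bid (7, 17): truth gives 4; no alternative beats it.
(Checking all 25 profiles: 15 have a profitable deviation, 10 do not.)

15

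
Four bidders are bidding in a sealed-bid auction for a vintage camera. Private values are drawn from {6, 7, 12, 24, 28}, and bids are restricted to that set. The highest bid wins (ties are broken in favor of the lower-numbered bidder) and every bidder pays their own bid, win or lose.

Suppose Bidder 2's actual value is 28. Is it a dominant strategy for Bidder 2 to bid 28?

No

Consider the case where Bidder 1 bids 6, Bidder 3 bids 6 and Bidder 4 bids 6.
Truthful bid 28: wins, pays 28, utility 28 - 28 = 0.
Bid 7 instead: wins, pays 7, utility 28 - 7 = 21.
Since 21 > 0, bidding 7 is strictly better here, so truthful bidding is not dominant.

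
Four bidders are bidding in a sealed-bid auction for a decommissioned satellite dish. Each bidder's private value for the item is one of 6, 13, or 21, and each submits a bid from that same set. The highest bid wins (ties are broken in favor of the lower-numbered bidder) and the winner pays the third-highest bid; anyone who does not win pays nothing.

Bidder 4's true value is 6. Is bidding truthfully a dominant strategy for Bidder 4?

Yes

Check each profile of the others' bids and compare truth against every alternative bid.
Others bid (6, 6, 6): truth gives 0, best alternative gives 0.
Others bid (6, 6, 13): truth gives 0, best alternative gives 0.
Others bid (6, 6, 21): truth gives 0, best alternative gives 0.
Others bid (6, 13, 6): truth gives 0, best alternative gives 0.
Others bid (6, 13, 13): truth gives 0, best alternative gives 0.
Others bid (6, 13, 21): truth gives 0, best alternative gives 0.
(Remaining 21 profiles checked similarly; truth is weakly best in each.)
In every case the truthful bid is at least as good as any alternative, so it is a dominant strategy.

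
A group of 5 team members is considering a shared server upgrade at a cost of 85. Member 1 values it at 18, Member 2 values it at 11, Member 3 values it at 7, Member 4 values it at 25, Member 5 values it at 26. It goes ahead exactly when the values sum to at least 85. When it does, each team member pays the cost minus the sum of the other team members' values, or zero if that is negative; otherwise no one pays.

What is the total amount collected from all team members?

77

Total value 87 ≥ cost 85, so it is built.
Member 1: others sum to 69; max(0, 85 - 69) = 16.
Member 2: others sum to 76; max(0, 85 - 76) = 9.
Member 3: others sum to 80; max(0, 85 - 80) = 5.
Member 4: others sum to 62; max(0, 85 - 62) = 23.
Member 5: others sum to 61; max(0, 85 - 61) = 24.
Total collected = 16 + 9 + 5 + 23 + 24 = 77.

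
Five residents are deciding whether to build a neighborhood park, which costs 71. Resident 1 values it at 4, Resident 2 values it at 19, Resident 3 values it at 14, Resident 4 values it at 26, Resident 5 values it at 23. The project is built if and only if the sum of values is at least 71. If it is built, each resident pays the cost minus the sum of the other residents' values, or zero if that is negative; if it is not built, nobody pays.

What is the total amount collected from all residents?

23

Total value 86 ≥ cost 71, so it is built.
Resident 1: others sum to 82; max(0, 71 - 82) = 0.
Resident 2: others sum to 67; max(0, 71 - 67) = 4.
Resident 3: others sum to 72; max(0, 71 - 72) = 0.
Resident 4: others sum to 60; max(0, 71 - 60) = 11.
Resident 5: others sum to 63; max(0, 71 - 63) = 8.
Total collected = 0 + 4 + 0 + 11 + 8 = 23.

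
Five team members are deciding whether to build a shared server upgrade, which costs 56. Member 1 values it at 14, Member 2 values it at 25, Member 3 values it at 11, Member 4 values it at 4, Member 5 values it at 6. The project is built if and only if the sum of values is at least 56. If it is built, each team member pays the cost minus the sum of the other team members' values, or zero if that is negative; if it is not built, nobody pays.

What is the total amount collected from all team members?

40

Total value 60 ≥ cost 56, so it is built.
Member 1: others sum to 46; max(0, 56 - 46) = 10.
Member 2: others sum to 35; max(0, 56 - 35) = 21.
Member 3: others sum to 49; max(0, 56 - 49) = 7.
Member 4: others sum to 56; max(0, 56 - 56) = 0.
Member 5: others sum to 54; max(0, 56 - 54) = 2.
Total collected = 10 + 21 + 7 + 0 + 2 = 40.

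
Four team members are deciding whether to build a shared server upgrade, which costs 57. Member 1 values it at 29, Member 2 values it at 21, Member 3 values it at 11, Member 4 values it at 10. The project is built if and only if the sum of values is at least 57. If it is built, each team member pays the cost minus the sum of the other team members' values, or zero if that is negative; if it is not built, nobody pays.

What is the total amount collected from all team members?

Total value 71 ≥ cost 57, so it is built.
Member 1: others sum to 42; max(0, 57 - 42) = 15.
Member 2: others sum to 50; max(0, 57 - 50) = 7.
Member 3: others sum to 60; max(0, 57 - 60) = 0.
Member 4: others sum to 61; max(0, 57 - 61) = 0.
Total collected = 15 + 7 + 0 + 0 = 22.

22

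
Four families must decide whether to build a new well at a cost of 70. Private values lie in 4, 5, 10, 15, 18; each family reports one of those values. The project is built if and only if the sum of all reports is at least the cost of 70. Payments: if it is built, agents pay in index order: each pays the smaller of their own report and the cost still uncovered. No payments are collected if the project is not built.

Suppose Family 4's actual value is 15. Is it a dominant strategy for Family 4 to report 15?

Yes

Check each profile of the others' reports and compare truth against every alternative report.
Others report (4, 4, 4): truth gives 0, best alternative gives 0.
Others report (4, 4, 5): truth gives 0, best alternative gives 0.
Others report (4, 4, 10): truth gives 0, best alternative gives 0.
Others report (4, 4, 15): truth gives 0, best alternative gives 0.
Others report (4, 4, 18): truth gives 0, best alternative gives 0.
Others report (4, 5, 4): truth gives 0, best alternative gives 0.
(Remaining 119 profiles checked similarly; truth is weakly best in each.)
In every case the truthful report is at least as good as any alternative, so it is a dominant strategy.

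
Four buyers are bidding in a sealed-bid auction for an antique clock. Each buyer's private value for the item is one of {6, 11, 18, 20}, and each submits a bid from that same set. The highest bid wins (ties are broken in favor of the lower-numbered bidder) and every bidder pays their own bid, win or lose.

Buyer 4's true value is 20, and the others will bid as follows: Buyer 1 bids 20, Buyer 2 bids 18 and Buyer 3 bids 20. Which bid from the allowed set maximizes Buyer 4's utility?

Bid 6: loses but pays 6, utility -6.
Bid 11: loses but pays 11, utility -11.
Bid 18: loses but pays 18, utility -18.
Bid 20: loses but pays 20, utility -20.
The best choice is 6 with utility -6.

6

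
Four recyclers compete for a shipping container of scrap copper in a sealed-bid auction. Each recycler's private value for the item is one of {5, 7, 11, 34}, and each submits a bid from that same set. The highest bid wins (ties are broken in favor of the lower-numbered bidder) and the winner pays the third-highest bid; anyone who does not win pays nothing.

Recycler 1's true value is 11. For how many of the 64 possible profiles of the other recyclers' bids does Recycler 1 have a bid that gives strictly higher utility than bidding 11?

12

Others bid (5, 5, 34): truth gives 0; bid 34 gives 6 > 0. Violating.
Others bid (5, 7, 34): truth gives 0; bid 34 gives 4 > 0. Violating.
Others bid (5, 34, 5): truth gives 0; bid 34 gives 6 > 0. Violating.
Others bid (5, 34, 7): truth gives 0; bid 34 gives 4 > 0. Violating.
Others bid (5, 5, 5): truth gives 6; no alternative beats it.
Others bid (5, 5, 7): truth gives 6; no alternative beats it.
(Checking all 64 profiles: 12 have a profitable deviation, 52 do not.)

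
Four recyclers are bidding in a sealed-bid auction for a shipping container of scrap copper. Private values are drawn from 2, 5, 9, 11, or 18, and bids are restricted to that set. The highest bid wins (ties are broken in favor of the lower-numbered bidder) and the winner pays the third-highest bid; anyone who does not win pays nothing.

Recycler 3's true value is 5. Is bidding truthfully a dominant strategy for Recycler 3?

No

Consider the case where Recycler 1 bids 2, Recycler 2 bids 2 and Recycler 4 bids 9.
Truthful bid 5: loses, pays 0, utility 0.
Bid 9 instead: wins, pays 2, utility 5 - 2 = 3.
Since 3 > 0, bidding 9 is strictly better here, so truthful bidding is not dominant.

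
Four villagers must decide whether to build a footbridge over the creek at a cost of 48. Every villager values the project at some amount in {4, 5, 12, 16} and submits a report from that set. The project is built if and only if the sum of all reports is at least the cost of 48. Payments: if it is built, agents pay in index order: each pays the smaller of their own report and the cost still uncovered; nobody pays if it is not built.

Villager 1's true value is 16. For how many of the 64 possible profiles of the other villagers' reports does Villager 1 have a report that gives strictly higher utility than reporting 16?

Others report (4, 16, 16): truth gives 0; report 12 gives 4 > 0. Violating.
Others report (5, 16, 16): truth gives 0; report 12 gives 4 > 0. Violating.
Others report (12, 12, 12): truth gives 0; report 12 gives 4 > 0. Violating.
Others report (12, 12, 16): truth gives 0; report 12 gives 4 > 0. Violating.
Others report (4, 4, 4): truth gives 0; no alternative beats it.
Others report (4, 4, 5): truth gives 0; no alternative beats it.
(Checking all 64 profiles: 14 have a profitable deviation, 50 do not.)

14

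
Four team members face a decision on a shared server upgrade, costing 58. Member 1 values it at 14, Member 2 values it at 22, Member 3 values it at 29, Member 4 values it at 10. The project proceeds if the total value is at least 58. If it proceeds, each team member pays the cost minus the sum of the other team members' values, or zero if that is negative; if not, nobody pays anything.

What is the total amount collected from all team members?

17

Total value 75 ≥ cost 58, so it is built.
Member 1: others sum to 61; max(0, 58 - 61) = 0.
Member 2: others sum to 53; max(0, 58 - 53) = 5.
Member 3: others sum to 46; max(0, 58 - 46) = 12.
Member 4: others sum to 65; max(0, 58 - 65) = 0.
Total collected = 0 + 5 + 12 + 0 = 17.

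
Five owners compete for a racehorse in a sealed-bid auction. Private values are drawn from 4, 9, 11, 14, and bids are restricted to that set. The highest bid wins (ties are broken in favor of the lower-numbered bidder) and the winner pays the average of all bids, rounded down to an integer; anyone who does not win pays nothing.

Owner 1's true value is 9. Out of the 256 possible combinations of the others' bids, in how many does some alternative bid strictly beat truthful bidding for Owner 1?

Others bid (4, 4, 4, 4): truth gives 4; bid 4 gives 5 > 4. Violating.
Others bid (4, 4, 4, 11): truth gives 0; bid 11 gives 3 > 0. Violating.
Others bid (4, 4, 4, 14): truth gives 0; bid 14 gives 1 > 0. Violating.
Others bid (4, 4, 9, 11): truth gives 0; bid 11 gives 2 > 0. Violating.
Others bid (4, 4, 4, 9): truth gives 3; no alternative beats it.
Others bid (4, 4, 9, 4): truth gives 3; no alternative beats it.
(Checking all 256 profiles: 39 have a profitable deviation, 217 do not.)

39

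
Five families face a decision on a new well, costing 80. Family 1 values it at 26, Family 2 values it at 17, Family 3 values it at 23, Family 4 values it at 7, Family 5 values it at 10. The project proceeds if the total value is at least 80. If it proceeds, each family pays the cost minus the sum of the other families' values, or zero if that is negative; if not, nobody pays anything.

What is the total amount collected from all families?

Total value 83 ≥ cost 80, so it is built.
Family 1: others sum to 57; max(0, 80 - 57) = 23.
Family 2: others sum to 66; max(0, 80 - 66) = 14.
Family 3: others sum to 60; max(0, 80 - 60) = 20.
Family 4: others sum to 76; max(0, 80 - 76) = 4.
Family 5: others sum to 73; max(0, 80 - 73) = 7.
Total collected = 23 + 14 + 20 + 4 + 7 = 68.

68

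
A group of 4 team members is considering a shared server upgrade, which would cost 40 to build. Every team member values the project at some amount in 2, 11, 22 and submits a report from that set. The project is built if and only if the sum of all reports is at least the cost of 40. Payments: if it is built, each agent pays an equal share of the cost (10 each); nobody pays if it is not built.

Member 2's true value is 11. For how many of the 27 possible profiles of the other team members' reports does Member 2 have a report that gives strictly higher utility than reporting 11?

6

Others report (2, 2, 22): truth gives 0; report 22 gives 1 > 0. Violating.
Others report (2, 11, 11): truth gives 0; report 22 gives 1 > 0. Violating.
Others report (2, 22, 2): truth gives 0; report 22 gives 1 > 0. Violating.
Others report (11, 2, 11): truth gives 0; report 22 gives 1 > 0. Violating.
Others report (2, 2, 2): truth gives 0; no alternative beats it.
Others report (2, 2, 11): truth gives 0; no alternative beats it.
(Checking all 27 profiles: 6 have a profitable deviation, 21 do not.)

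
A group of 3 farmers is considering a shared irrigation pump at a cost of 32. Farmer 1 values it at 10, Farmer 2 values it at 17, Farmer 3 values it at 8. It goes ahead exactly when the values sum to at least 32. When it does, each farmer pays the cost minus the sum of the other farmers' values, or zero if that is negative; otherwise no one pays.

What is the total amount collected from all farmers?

26

Total value 35 ≥ cost 32, so it is built.
Farmer 1: others sum to 25; max(0, 32 - 25) = 7.
Farmer 2: others sum to 18; max(0, 32 - 18) = 14.
Farmer 3: others sum to 27; max(0, 32 - 27) = 5.
Total collected = 7 + 14 + 5 = 26.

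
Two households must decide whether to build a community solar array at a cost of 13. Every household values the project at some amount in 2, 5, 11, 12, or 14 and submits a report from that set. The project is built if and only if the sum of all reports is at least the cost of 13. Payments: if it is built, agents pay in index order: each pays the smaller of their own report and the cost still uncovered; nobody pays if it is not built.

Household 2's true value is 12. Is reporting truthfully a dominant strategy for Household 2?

Yes

Check each profile of the others' reports and compare truth against every alternative report.
Others report (14): truth gives 12, best alternative gives 12.
Others report (12): truth gives 11, best alternative gives 11.
Others report (11): truth gives 10, best alternative gives 10.
Others report (5): truth gives 4, best alternative gives 4.
Others report (2): truth gives 1, best alternative gives 1.
In every case the truthful report is at least as good as any alternative, so it is a dominant strategy.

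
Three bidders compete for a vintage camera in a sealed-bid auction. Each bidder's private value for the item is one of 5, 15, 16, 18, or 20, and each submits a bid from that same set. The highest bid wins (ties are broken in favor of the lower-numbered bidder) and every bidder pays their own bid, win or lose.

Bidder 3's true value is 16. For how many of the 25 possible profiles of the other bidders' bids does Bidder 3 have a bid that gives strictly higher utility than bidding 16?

22

Others bid (5, 5): truth gives 0; bid 15 gives 1 > 0. Violating.
Others bid (5, 16): truth gives -16; bid 18 gives -2 > -16. Violating.
Others bid (5, 18): truth gives -16; bid 20 gives -4 > -16. Violating.
Others bid (5, 20): truth gives -16; bid 5 gives -5 > -16. Violating.
Others bid (5, 15): truth gives 0; no alternative beats it.
Others bid (15, 5): truth gives 0; no alternative beats it.
(Checking all 25 profiles: 22 have a profitable deviation, 3 do not.)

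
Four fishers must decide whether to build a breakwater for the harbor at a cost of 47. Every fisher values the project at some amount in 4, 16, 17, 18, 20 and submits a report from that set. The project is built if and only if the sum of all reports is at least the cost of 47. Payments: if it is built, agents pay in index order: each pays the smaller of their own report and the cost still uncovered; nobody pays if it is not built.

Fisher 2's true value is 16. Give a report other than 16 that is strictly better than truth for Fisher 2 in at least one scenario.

Suppose Fisher 1 reports 4, Fisher 3 reports 20 and Fisher 4 reports 20.
Report 16: project built, pays 16, utility 16 - 16 = 0.
Report 4: project built, pays 4, utility 16 - 4 = 12.
So reporting 4 beats truth here (12 > 0).

4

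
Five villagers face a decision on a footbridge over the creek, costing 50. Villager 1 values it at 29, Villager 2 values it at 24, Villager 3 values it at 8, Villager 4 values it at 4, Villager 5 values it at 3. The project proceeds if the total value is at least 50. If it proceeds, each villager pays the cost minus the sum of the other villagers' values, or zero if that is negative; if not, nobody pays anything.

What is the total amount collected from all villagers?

Total value 68 ≥ cost 50, so it is built.
Villager 1: others sum to 39; max(0, 50 - 39) = 11.
Villager 2: others sum to 44; max(0, 50 - 44) = 6.
Villager 3: others sum to 60; max(0, 50 - 60) = 0.
Villager 4: others sum to 64; max(0, 50 - 64) = 0.
Villager 5: others sum to 65; max(0, 50 - 65) = 0.
Total collected = 11 + 6 + 0 + 0 + 0 = 17.

17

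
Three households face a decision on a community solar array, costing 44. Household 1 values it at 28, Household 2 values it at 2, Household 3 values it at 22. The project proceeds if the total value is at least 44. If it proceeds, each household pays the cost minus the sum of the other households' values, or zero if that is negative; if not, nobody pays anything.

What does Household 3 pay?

Total value 52 ≥ cost 44, so the project is built.
The other households' values sum to 30.
Cost minus that sum is 44 - 30 = 14.

14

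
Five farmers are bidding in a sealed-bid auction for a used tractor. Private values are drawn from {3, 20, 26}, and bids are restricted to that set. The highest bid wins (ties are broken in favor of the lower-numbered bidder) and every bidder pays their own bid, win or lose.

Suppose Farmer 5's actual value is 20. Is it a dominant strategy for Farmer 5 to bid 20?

No

Consider the case where Farmer 1 bids 3, Farmer 2 bids 3, Farmer 3 bids 3 and Farmer 4 bids 20.
Truthful bid 20: loses but pays 20, utility -20.
Bid 3 instead: loses but pays 3, utility -3.
Since -3 > -20, bidding 3 is strictly better here, so truthful bidding is not dominant.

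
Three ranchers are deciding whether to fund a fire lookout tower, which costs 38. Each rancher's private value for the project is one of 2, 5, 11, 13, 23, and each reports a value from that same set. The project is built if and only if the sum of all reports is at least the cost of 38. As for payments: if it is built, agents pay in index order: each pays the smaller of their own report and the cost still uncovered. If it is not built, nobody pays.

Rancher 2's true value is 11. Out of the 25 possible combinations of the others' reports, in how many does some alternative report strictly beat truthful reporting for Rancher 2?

Others report (11, 23): truth gives 0; report 5 gives 6 > 0. Violating.
Others report (13, 23): truth gives 0; report 2 gives 9 > 0. Violating.
Others report (23, 11): truth gives 0; report 5 gives 6 > 0. Violating.
Others report (23, 13): truth gives 0; report 2 gives 9 > 0. Violating.
Others report (2, 2): truth gives 0; no alternative beats it.
Others report (2, 5): truth gives 0; no alternative beats it.
(Checking all 25 profiles: 5 have a profitable deviation, 20 do not.)

5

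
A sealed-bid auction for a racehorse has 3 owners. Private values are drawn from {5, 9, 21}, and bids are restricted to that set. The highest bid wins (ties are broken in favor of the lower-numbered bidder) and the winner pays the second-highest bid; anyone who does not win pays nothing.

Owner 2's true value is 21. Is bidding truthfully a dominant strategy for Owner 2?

Yes

Check each profile of the others' bids and compare truth against every alternative bid.
Others bid (9, 5): truth gives 12, best alternative gives 0.
Others bid (9, 9): truth gives 12, best alternative gives 0.
Others bid (5, 5): truth gives 16, best alternative gives 16.
Others bid (5, 9): truth gives 12, best alternative gives 12.
Others bid (5, 21): truth gives 0, best alternative gives 0.
Others bid (9, 21): truth gives 0, best alternative gives 0.
(Remaining 3 profiles checked similarly; truth is weakly best in each.)
In every case the truthful bid is at least as good as any alternative, so it is a dominant strategy.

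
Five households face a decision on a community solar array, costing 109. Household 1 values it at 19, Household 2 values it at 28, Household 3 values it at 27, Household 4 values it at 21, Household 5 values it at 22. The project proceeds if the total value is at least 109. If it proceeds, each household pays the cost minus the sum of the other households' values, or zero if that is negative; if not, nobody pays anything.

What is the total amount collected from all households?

Total value 117 ≥ cost 109, so it is built.
Household 1: others sum to 98; max(0, 109 - 98) = 11.
Household 2: others sum to 89; max(0, 109 - 89) = 20.
Household 3: others sum to 90; max(0, 109 - 90) = 19.
Household 4: others sum to 96; max(0, 109 - 96) = 13.
Household 5: others sum to 95; max(0, 109 - 95) = 14.
Total collected = 11 + 20 + 19 + 13 + 14 = 77.

77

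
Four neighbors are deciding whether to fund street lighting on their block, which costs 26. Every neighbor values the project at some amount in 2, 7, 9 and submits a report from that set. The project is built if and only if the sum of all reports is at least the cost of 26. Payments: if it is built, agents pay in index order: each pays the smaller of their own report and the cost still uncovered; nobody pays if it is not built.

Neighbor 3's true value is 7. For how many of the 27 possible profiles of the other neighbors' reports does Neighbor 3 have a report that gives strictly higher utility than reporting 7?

Others report (7, 9, 9): truth gives 0; report 2 gives 5 > 0. Violating.
Others report (9, 7, 9): truth gives 0; report 2 gives 5 > 0. Violating.
Others report (9, 9, 7): truth gives 0; report 2 gives 5 > 0. Violating.
Others report (9, 9, 9): truth gives 0; report 2 gives 5 > 0. Violating.
Others report (2, 2, 2): truth gives 0; no alternative beats it.
Others report (2, 2, 7): truth gives 0; no alternative beats it.
(Checking all 27 profiles: 4 have a profitable deviation, 23 do not.)

4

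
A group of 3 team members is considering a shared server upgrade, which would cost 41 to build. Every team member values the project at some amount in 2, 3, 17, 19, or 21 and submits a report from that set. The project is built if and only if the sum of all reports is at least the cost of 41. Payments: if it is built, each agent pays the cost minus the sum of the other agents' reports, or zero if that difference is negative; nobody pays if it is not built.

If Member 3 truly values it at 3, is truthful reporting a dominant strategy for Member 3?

Check each profile of the others' reports and compare truth against every alternative report.
Others report (21, 21): truth gives 3, best alternative gives 3.
Others report (19, 21): truth gives 2, best alternative gives 2.
Others report (21, 19): truth gives 2, best alternative gives 2.
Others report (2, 2): truth gives 0, best alternative gives 0.
Others report (2, 3): truth gives 0, best alternative gives 0.
Others report (2, 17): truth gives 0, best alternative gives 0.
(Remaining 19 profiles checked similarly; truth is weakly best in each.)
In every case the truthful report is at least as good as any alternative, so it is a dominant strategy.

Yes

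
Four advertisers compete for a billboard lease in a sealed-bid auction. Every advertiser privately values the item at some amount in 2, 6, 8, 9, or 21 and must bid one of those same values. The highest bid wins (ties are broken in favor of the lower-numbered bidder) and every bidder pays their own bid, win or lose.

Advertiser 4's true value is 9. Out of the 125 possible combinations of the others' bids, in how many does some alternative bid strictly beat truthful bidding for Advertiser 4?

Others bid (2, 2, 2): truth gives 0; bid 6 gives 3 > 0. Violating.
Others bid (2, 2, 6): truth gives 0; bid 8 gives 1 > 0. Violating.
Others bid (2, 2, 9): truth gives -9; bid 2 gives -2 > -9. Violating.
Others bid (2, 2, 21): truth gives -9; bid 2 gives -2 > -9. Violating.
Others bid (2, 2, 8): truth gives 0; no alternative beats it.
Others bid (2, 6, 8): truth gives 0; no alternative beats it.
(Checking all 125 profiles: 106 have a profitable deviation, 19 do not.)

106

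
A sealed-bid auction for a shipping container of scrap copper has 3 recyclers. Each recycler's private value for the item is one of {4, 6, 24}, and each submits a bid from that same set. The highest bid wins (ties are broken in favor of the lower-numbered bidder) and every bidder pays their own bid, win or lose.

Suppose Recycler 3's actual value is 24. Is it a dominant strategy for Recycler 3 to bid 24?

No

Consider the case where Recycler 1 bids 4 and Recycler 2 bids 4.
Truthful bid 24: wins, pays 24, utility 24 - 24 = 0.
Bid 6 instead: wins, pays 6, utility 24 - 6 = 18.
Since 18 > 0, bidding 6 is strictly better here, so truthful bidding is not dominant.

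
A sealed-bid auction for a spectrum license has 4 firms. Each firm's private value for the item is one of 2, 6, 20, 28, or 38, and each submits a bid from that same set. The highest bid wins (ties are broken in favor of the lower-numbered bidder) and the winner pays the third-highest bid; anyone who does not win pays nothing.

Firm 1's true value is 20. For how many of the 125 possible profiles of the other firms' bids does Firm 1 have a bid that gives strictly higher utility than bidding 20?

24

Others bid (2, 2, 28): truth gives 0; bid 28 gives 18 > 0. Violating.
Others bid (2, 2, 38): truth gives 0; bid 38 gives 18 > 0. Violating.
Others bid (2, 6, 28): truth gives 0; bid 28 gives 14 > 0. Violating.
Others bid (2, 6, 38): truth gives 0; bid 38 gives 14 > 0. Violating.
Others bid (2, 2, 2): truth gives 18; no alternative beats it.
Others bid (2, 2, 6): truth gives 18; no alternative beats it.
(Checking all 125 profiles: 24 have a profitable deviation, 101 do not.)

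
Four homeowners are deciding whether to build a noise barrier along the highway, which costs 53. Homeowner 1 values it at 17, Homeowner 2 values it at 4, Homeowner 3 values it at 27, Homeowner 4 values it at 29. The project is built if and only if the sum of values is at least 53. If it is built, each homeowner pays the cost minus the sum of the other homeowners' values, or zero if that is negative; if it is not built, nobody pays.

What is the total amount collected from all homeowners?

Total value 77 ≥ cost 53, so it is built.
Homeowner 1: others sum to 60; max(0, 53 - 60) = 0.
Homeowner 2: others sum to 73; max(0, 53 - 73) = 0.
Homeowner 3: others sum to 50; max(0, 53 - 50) = 3.
Homeowner 4: others sum to 48; max(0, 53 - 48) = 5.
Total collected = 0 + 0 + 3 + 5 = 8.

8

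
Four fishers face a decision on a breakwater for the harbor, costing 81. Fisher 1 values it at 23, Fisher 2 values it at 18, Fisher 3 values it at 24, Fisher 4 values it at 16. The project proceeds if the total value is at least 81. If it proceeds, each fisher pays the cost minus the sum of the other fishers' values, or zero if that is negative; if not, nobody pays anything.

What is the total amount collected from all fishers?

Total value 81 ≥ cost 81, so it is built.
Fisher 1: others sum to 58; max(0, 81 - 58) = 23.
Fisher 2: others sum to 63; max(0, 81 - 63) = 18.
Fisher 3: others sum to 57; max(0, 81 - 57) = 24.
Fisher 4: others sum to 65; max(0, 81 - 65) = 16.
Total collected = 23 + 18 + 24 + 16 = 81.

81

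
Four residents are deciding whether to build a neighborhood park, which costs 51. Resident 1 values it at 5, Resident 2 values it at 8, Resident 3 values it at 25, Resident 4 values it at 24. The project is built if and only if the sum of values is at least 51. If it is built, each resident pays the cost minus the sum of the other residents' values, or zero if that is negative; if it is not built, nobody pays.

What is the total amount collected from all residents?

27

Total value 62 ≥ cost 51, so it is built.
Resident 1: others sum to 57; max(0, 51 - 57) = 0.
Resident 2: others sum to 54; max(0, 51 - 54) = 0.
Resident 3: others sum to 37; max(0, 51 - 37) = 14.
Resident 4: others sum to 38; max(0, 51 - 38) = 13.
Total collected = 0 + 0 + 14 + 13 = 27.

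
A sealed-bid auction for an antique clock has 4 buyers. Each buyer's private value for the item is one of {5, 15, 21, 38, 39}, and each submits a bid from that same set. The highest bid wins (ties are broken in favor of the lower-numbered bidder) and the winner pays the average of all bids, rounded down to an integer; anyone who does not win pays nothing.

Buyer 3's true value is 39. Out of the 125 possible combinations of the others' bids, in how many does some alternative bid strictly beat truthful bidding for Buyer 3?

19

Others bid (5, 5, 5): truth gives 26; bid 15 gives 32 > 26. Violating.
Others bid (5, 5, 15): truth gives 23; bid 15 gives 29 > 23. Violating.
Others bid (5, 5, 21): truth gives 22; bid 21 gives 26 > 22. Violating.
Others bid (5, 15, 5): truth gives 23; bid 21 gives 28 > 23. Violating.
Others bid (5, 5, 38): truth gives 18; no alternative beats it.
Others bid (5, 5, 39): truth gives 17; no alternative beats it.
(Checking all 125 profiles: 19 have a profitable deviation, 106 do not.)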